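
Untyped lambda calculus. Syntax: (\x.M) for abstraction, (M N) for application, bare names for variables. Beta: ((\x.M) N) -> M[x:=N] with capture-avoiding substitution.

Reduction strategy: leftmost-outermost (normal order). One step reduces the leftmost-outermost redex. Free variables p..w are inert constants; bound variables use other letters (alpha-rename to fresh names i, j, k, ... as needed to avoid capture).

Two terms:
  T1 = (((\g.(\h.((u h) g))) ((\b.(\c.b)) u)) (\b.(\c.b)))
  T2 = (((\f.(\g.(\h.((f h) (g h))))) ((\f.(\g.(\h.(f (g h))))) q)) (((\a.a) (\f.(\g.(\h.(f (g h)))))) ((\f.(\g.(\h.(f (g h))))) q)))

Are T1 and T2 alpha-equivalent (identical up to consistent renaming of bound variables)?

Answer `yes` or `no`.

Answer: no

Derivation:
Term 1: (((\g.(\h.((u h) g))) ((\b.(\c.b)) u)) (\b.(\c.b)))
Term 2: (((\f.(\g.(\h.((f h) (g h))))) ((\f.(\g.(\h.(f (g h))))) q)) (((\a.a) (\f.(\g.(\h.(f (g h)))))) ((\f.(\g.(\h.(f (g h))))) q)))
Alpha-equivalence: compare structure up to binder renaming.
Result: False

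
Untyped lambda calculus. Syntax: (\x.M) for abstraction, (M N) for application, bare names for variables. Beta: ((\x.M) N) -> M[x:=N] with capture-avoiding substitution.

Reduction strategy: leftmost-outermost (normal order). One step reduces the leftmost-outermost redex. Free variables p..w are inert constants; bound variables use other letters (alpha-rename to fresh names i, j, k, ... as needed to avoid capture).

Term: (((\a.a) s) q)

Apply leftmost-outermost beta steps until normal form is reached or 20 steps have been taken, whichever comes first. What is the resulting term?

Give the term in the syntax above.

Answer: (s q)

Derivation:
Step 0: (((\a.a) s) q)
Step 1: (s q)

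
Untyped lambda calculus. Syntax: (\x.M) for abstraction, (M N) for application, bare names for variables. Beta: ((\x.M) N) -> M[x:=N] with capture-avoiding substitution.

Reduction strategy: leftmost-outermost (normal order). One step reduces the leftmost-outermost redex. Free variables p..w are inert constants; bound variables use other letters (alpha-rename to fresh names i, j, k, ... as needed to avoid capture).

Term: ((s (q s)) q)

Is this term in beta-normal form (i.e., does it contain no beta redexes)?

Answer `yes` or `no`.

Answer: yes

Derivation:
Term: ((s (q s)) q)
No beta redexes found.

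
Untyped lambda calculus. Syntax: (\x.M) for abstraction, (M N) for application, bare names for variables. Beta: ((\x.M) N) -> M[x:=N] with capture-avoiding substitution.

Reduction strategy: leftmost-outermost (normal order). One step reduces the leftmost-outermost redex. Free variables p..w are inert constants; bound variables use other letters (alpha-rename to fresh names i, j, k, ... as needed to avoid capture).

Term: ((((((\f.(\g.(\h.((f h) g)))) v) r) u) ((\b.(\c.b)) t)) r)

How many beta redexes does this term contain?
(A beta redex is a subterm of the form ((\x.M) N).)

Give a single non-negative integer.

Term: ((((((\f.(\g.(\h.((f h) g)))) v) r) u) ((\b.(\c.b)) t)) r)
  Redex: ((\f.(\g.(\h.((f h) g)))) v)
  Redex: ((\b.(\c.b)) t)
Total redexes: 2

Answer: 2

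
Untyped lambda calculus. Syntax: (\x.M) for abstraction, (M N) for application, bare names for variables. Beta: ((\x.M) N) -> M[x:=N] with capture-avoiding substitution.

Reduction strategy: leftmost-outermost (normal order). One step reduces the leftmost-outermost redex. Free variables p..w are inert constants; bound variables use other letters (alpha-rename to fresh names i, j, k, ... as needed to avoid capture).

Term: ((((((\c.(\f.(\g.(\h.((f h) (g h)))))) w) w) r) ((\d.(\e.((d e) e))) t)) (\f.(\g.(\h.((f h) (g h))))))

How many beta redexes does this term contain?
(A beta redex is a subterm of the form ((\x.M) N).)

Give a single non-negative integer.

Answer: 2

Derivation:
Term: ((((((\c.(\f.(\g.(\h.((f h) (g h)))))) w) w) r) ((\d.(\e.((d e) e))) t)) (\f.(\g.(\h.((f h) (g h))))))
  Redex: ((\c.(\f.(\g.(\h.((f h) (g h)))))) w)
  Redex: ((\d.(\e.((d e) e))) t)
Total redexes: 2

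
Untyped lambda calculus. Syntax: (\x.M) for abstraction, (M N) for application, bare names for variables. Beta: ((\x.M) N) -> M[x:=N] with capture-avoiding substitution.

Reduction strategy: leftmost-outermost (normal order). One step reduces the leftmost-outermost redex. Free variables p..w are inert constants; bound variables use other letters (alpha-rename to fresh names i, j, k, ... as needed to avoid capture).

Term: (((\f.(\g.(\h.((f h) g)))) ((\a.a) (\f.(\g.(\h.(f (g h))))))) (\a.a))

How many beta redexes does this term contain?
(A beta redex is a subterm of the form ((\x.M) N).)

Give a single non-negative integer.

Answer: 2

Derivation:
Term: (((\f.(\g.(\h.((f h) g)))) ((\a.a) (\f.(\g.(\h.(f (g h))))))) (\a.a))
  Redex: ((\f.(\g.(\h.((f h) g)))) ((\a.a) (\f.(\g.(\h.(f (g h)))))))
  Redex: ((\a.a) (\f.(\g.(\h.(f (g h))))))
Total redexes: 2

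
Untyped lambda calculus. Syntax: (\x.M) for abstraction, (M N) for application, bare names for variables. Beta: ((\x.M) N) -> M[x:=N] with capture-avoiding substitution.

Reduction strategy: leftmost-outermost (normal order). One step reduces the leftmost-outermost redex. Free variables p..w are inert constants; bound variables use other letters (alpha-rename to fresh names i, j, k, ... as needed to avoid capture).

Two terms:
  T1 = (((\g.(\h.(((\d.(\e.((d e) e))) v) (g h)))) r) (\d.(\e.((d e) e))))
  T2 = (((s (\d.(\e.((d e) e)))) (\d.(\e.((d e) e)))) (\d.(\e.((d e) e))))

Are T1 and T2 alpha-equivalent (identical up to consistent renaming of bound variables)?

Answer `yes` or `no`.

Term 1: (((\g.(\h.(((\d.(\e.((d e) e))) v) (g h)))) r) (\d.(\e.((d e) e))))
Term 2: (((s (\d.(\e.((d e) e)))) (\d.(\e.((d e) e)))) (\d.(\e.((d e) e))))
Alpha-equivalence: compare structure up to binder renaming.
Result: False

Answer: no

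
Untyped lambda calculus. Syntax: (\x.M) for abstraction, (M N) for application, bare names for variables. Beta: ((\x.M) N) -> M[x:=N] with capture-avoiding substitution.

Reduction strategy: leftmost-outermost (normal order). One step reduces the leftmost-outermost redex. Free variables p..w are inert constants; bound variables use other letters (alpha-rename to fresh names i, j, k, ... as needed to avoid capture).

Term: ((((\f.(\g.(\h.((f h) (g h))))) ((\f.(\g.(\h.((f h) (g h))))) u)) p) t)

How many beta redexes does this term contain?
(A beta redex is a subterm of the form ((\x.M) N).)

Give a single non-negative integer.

Answer: 2

Derivation:
Term: ((((\f.(\g.(\h.((f h) (g h))))) ((\f.(\g.(\h.((f h) (g h))))) u)) p) t)
  Redex: ((\f.(\g.(\h.((f h) (g h))))) ((\f.(\g.(\h.((f h) (g h))))) u))
  Redex: ((\f.(\g.(\h.((f h) (g h))))) u)
Total redexes: 2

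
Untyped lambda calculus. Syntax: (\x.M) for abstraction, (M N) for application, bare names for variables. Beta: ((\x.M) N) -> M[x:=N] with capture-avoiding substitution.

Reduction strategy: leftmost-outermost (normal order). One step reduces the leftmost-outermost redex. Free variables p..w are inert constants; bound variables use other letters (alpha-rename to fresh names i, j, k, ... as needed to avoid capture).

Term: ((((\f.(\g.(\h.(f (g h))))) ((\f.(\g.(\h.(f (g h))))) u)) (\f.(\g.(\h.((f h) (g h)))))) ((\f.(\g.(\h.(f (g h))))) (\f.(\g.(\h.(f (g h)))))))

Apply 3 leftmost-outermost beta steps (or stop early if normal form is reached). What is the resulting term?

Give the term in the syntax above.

Answer: (((\f.(\g.(\h.(f (g h))))) u) ((\f.(\g.(\h.((f h) (g h))))) ((\f.(\g.(\h.(f (g h))))) (\f.(\g.(\h.(f (g h))))))))

Derivation:
Step 0: ((((\f.(\g.(\h.(f (g h))))) ((\f.(\g.(\h.(f (g h))))) u)) (\f.(\g.(\h.((f h) (g h)))))) ((\f.(\g.(\h.(f (g h))))) (\f.(\g.(\h.(f (g h)))))))
Step 1: (((\g.(\h.(((\f.(\g.(\h.(f (g h))))) u) (g h)))) (\f.(\g.(\h.((f h) (g h)))))) ((\f.(\g.(\h.(f (g h))))) (\f.(\g.(\h.(f (g h)))))))
Step 2: ((\h.(((\f.(\g.(\h.(f (g h))))) u) ((\f.(\g.(\h.((f h) (g h))))) h))) ((\f.(\g.(\h.(f (g h))))) (\f.(\g.(\h.(f (g h)))))))
Step 3: (((\f.(\g.(\h.(f (g h))))) u) ((\f.(\g.(\h.((f h) (g h))))) ((\f.(\g.(\h.(f (g h))))) (\f.(\g.(\h.(f (g h))))))))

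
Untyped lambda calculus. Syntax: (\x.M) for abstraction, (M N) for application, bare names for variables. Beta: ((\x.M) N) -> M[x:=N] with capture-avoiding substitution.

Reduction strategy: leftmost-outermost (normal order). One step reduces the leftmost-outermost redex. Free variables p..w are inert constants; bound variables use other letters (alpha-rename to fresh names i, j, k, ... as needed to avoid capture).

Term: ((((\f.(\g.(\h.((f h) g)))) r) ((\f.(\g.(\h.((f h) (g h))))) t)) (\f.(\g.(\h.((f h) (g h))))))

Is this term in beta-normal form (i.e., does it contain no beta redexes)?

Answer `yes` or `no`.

Term: ((((\f.(\g.(\h.((f h) g)))) r) ((\f.(\g.(\h.((f h) (g h))))) t)) (\f.(\g.(\h.((f h) (g h))))))
Found 2 beta redex(es).

Answer: no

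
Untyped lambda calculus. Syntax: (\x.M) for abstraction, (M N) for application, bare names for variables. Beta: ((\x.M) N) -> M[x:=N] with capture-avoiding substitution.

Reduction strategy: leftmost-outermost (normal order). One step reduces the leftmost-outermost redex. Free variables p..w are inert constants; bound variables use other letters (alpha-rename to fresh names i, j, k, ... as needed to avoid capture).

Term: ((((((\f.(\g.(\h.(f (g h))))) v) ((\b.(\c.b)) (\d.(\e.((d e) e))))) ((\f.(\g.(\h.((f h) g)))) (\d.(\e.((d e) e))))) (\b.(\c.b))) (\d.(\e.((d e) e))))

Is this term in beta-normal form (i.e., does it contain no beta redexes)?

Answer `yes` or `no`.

Term: ((((((\f.(\g.(\h.(f (g h))))) v) ((\b.(\c.b)) (\d.(\e.((d e) e))))) ((\f.(\g.(\h.((f h) g)))) (\d.(\e.((d e) e))))) (\b.(\c.b))) (\d.(\e.((d e) e))))
Found 3 beta redex(es).

Answer: no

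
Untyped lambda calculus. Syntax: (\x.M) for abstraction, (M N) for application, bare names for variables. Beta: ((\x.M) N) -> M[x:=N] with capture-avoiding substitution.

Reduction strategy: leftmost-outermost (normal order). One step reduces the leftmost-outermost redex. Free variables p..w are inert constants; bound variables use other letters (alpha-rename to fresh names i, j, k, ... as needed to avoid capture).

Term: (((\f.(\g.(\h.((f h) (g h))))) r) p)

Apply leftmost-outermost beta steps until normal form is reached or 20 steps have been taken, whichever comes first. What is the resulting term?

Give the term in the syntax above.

Answer: (\h.((r h) (p h)))

Derivation:
Step 0: (((\f.(\g.(\h.((f h) (g h))))) r) p)
Step 1: ((\g.(\h.((r h) (g h)))) p)
Step 2: (\h.((r h) (p h)))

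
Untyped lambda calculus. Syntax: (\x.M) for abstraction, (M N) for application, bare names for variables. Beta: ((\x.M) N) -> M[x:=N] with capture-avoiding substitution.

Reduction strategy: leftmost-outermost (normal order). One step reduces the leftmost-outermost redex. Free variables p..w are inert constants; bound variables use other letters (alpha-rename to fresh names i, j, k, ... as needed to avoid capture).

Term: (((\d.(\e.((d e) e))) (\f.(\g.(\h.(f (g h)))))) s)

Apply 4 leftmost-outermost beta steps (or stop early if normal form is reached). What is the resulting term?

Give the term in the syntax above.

Answer: (\h.(s (s h)))

Derivation:
Step 0: (((\d.(\e.((d e) e))) (\f.(\g.(\h.(f (g h)))))) s)
Step 1: ((\e.(((\f.(\g.(\h.(f (g h))))) e) e)) s)
Step 2: (((\f.(\g.(\h.(f (g h))))) s) s)
Step 3: ((\g.(\h.(s (g h)))) s)
Step 4: (\h.(s (s h)))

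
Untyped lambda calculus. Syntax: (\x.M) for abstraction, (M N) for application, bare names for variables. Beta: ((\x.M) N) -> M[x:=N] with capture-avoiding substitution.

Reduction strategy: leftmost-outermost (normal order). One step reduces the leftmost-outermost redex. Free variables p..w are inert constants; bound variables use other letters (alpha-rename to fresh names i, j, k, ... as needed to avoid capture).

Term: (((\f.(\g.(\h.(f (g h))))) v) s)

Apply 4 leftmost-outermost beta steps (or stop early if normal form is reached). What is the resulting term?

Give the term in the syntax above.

Step 0: (((\f.(\g.(\h.(f (g h))))) v) s)
Step 1: ((\g.(\h.(v (g h)))) s)
Step 2: (\h.(v (s h)))
Step 3: (normal form reached)

Answer: (\h.(v (s h)))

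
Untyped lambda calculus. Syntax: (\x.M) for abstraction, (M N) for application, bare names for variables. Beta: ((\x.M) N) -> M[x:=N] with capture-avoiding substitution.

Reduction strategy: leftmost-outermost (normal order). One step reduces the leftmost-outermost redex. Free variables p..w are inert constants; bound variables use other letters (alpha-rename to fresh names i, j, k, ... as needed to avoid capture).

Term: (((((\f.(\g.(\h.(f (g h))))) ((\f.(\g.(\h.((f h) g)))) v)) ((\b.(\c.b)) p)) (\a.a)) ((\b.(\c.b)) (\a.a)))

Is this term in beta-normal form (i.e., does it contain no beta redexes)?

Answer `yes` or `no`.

Answer: no

Derivation:
Term: (((((\f.(\g.(\h.(f (g h))))) ((\f.(\g.(\h.((f h) g)))) v)) ((\b.(\c.b)) p)) (\a.a)) ((\b.(\c.b)) (\a.a)))
Found 4 beta redex(es).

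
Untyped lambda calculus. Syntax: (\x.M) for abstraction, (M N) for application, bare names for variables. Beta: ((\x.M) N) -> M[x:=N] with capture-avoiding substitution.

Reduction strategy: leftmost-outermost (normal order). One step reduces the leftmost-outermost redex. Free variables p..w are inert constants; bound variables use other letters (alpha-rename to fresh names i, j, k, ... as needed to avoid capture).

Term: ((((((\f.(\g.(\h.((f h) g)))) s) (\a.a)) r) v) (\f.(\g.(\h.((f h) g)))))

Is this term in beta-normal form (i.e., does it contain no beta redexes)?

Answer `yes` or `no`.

Term: ((((((\f.(\g.(\h.((f h) g)))) s) (\a.a)) r) v) (\f.(\g.(\h.((f h) g)))))
Found 1 beta redex(es).

Answer: no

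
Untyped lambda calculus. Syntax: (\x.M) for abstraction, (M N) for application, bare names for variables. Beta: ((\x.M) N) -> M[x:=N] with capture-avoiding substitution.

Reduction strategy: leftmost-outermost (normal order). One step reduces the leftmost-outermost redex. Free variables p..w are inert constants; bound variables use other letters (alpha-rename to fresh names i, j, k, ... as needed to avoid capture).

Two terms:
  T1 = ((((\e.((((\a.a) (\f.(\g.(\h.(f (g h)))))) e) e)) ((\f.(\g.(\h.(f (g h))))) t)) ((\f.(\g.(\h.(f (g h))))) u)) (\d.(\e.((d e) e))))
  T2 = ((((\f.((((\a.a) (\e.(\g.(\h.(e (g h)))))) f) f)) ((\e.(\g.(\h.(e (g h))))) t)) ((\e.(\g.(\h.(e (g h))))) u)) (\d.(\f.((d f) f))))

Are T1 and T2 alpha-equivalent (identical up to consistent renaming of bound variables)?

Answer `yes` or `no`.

Term 1: ((((\e.((((\a.a) (\f.(\g.(\h.(f (g h)))))) e) e)) ((\f.(\g.(\h.(f (g h))))) t)) ((\f.(\g.(\h.(f (g h))))) u)) (\d.(\e.((d e) e))))
Term 2: ((((\f.((((\a.a) (\e.(\g.(\h.(e (g h)))))) f) f)) ((\e.(\g.(\h.(e (g h))))) t)) ((\e.(\g.(\h.(e (g h))))) u)) (\d.(\f.((d f) f))))
Alpha-equivalence: compare structure up to binder renaming.
Result: True

Answer: yes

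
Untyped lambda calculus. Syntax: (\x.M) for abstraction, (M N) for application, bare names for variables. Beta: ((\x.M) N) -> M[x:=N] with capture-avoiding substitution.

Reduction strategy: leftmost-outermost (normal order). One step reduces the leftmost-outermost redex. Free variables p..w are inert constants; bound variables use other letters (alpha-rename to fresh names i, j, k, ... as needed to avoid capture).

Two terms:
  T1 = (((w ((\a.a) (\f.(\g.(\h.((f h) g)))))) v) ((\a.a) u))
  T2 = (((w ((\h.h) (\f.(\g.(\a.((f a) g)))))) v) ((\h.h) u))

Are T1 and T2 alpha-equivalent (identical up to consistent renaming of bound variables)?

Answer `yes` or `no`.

Answer: yes

Derivation:
Term 1: (((w ((\a.a) (\f.(\g.(\h.((f h) g)))))) v) ((\a.a) u))
Term 2: (((w ((\h.h) (\f.(\g.(\a.((f a) g)))))) v) ((\h.h) u))
Alpha-equivalence: compare structure up to binder renaming.
Result: True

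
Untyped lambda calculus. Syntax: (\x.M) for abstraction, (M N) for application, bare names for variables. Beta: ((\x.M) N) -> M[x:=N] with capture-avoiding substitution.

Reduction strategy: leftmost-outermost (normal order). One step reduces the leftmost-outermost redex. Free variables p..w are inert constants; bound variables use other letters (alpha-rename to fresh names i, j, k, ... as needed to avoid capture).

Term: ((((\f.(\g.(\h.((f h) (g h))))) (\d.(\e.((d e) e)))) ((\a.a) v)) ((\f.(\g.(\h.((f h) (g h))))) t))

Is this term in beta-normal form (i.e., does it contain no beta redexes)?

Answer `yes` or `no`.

Term: ((((\f.(\g.(\h.((f h) (g h))))) (\d.(\e.((d e) e)))) ((\a.a) v)) ((\f.(\g.(\h.((f h) (g h))))) t))
Found 3 beta redex(es).

Answer: no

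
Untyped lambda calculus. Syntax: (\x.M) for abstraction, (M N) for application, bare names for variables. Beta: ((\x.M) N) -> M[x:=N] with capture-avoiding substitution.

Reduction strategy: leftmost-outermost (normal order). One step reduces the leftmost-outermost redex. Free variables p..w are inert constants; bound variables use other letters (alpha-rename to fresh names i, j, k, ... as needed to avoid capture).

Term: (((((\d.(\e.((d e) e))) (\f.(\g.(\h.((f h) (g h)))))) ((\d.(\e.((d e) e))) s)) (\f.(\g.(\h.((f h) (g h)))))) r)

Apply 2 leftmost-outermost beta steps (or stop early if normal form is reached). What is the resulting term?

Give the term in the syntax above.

Step 0: (((((\d.(\e.((d e) e))) (\f.(\g.(\h.((f h) (g h)))))) ((\d.(\e.((d e) e))) s)) (\f.(\g.(\h.((f h) (g h)))))) r)
Step 1: ((((\e.(((\f.(\g.(\h.((f h) (g h))))) e) e)) ((\d.(\e.((d e) e))) s)) (\f.(\g.(\h.((f h) (g h)))))) r)
Step 2: (((((\f.(\g.(\h.((f h) (g h))))) ((\d.(\e.((d e) e))) s)) ((\d.(\e.((d e) e))) s)) (\f.(\g.(\h.((f h) (g h)))))) r)

Answer: (((((\f.(\g.(\h.((f h) (g h))))) ((\d.(\e.((d e) e))) s)) ((\d.(\e.((d e) e))) s)) (\f.(\g.(\h.((f h) (g h)))))) r)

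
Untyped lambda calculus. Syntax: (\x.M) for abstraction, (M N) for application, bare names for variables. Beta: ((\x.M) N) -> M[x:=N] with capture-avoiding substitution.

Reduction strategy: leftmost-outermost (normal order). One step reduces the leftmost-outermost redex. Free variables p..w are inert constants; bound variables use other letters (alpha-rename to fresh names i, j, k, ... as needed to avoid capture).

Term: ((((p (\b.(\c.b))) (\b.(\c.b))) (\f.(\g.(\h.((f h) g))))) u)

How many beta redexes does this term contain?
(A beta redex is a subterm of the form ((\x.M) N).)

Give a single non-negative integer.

Term: ((((p (\b.(\c.b))) (\b.(\c.b))) (\f.(\g.(\h.((f h) g))))) u)
  (no redexes)
Total redexes: 0

Answer: 0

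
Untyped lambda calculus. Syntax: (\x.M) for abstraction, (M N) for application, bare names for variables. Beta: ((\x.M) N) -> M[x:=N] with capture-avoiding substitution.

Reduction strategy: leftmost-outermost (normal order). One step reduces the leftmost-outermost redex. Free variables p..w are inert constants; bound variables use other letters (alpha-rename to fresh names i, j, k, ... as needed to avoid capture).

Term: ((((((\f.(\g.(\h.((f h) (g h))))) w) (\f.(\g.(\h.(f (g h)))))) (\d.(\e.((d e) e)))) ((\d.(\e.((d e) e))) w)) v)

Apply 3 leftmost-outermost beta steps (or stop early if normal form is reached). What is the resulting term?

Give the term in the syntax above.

Step 0: ((((((\f.(\g.(\h.((f h) (g h))))) w) (\f.(\g.(\h.(f (g h)))))) (\d.(\e.((d e) e)))) ((\d.(\e.((d e) e))) w)) v)
Step 1: (((((\g.(\h.((w h) (g h)))) (\f.(\g.(\h.(f (g h)))))) (\d.(\e.((d e) e)))) ((\d.(\e.((d e) e))) w)) v)
Step 2: ((((\h.((w h) ((\f.(\g.(\h.(f (g h))))) h))) (\d.(\e.((d e) e)))) ((\d.(\e.((d e) e))) w)) v)
Step 3: ((((w (\d.(\e.((d e) e)))) ((\f.(\g.(\h.(f (g h))))) (\d.(\e.((d e) e))))) ((\d.(\e.((d e) e))) w)) v)

Answer: ((((w (\d.(\e.((d e) e)))) ((\f.(\g.(\h.(f (g h))))) (\d.(\e.((d e) e))))) ((\d.(\e.((d e) e))) w)) v)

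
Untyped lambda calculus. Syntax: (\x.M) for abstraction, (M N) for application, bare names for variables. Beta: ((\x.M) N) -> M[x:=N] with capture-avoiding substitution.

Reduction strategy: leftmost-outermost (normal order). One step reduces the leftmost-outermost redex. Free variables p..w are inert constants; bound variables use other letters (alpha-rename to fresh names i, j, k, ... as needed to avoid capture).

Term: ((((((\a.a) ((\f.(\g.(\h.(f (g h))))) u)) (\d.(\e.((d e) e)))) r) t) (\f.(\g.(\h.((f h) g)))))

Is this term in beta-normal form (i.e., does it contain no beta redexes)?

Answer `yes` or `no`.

Answer: no

Derivation:
Term: ((((((\a.a) ((\f.(\g.(\h.(f (g h))))) u)) (\d.(\e.((d e) e)))) r) t) (\f.(\g.(\h.((f h) g)))))
Found 2 beta redex(es).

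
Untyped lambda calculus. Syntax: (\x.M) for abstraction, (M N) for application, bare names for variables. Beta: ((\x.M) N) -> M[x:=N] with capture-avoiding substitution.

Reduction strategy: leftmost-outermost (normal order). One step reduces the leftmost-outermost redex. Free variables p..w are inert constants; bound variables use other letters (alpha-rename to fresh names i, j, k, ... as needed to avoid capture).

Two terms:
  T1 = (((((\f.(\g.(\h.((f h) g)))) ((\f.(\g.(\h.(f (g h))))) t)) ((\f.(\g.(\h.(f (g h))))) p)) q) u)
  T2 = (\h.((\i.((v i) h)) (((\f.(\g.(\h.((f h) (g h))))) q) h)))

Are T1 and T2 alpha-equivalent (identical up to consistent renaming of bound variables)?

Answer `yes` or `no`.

Answer: no

Derivation:
Term 1: (((((\f.(\g.(\h.((f h) g)))) ((\f.(\g.(\h.(f (g h))))) t)) ((\f.(\g.(\h.(f (g h))))) p)) q) u)
Term 2: (\h.((\i.((v i) h)) (((\f.(\g.(\h.((f h) (g h))))) q) h)))
Alpha-equivalence: compare structure up to binder renaming.
Result: False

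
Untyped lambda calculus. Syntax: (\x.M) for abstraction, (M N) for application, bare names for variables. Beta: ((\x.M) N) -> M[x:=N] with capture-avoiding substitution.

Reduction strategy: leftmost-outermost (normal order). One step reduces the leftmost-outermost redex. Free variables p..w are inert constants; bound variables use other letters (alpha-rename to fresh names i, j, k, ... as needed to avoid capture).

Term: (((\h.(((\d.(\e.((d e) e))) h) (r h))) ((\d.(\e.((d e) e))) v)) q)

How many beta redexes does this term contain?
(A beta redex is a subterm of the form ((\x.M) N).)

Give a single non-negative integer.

Term: (((\h.(((\d.(\e.((d e) e))) h) (r h))) ((\d.(\e.((d e) e))) v)) q)
  Redex: ((\h.(((\d.(\e.((d e) e))) h) (r h))) ((\d.(\e.((d e) e))) v))
  Redex: ((\d.(\e.((d e) e))) h)
  Redex: ((\d.(\e.((d e) e))) v)
Total redexes: 3

Answer: 3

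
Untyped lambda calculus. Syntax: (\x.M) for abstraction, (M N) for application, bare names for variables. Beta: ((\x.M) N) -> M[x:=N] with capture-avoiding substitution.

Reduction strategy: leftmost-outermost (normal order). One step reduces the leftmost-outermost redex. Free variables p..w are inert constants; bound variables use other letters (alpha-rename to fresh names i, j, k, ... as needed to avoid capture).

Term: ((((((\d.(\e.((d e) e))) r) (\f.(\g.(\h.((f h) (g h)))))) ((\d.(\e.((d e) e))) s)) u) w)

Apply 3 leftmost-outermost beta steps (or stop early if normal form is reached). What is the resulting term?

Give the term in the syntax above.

Answer: (((((r (\f.(\g.(\h.((f h) (g h)))))) (\f.(\g.(\h.((f h) (g h)))))) (\e.((s e) e))) u) w)

Derivation:
Step 0: ((((((\d.(\e.((d e) e))) r) (\f.(\g.(\h.((f h) (g h)))))) ((\d.(\e.((d e) e))) s)) u) w)
Step 1: (((((\e.((r e) e)) (\f.(\g.(\h.((f h) (g h)))))) ((\d.(\e.((d e) e))) s)) u) w)
Step 2: (((((r (\f.(\g.(\h.((f h) (g h)))))) (\f.(\g.(\h.((f h) (g h)))))) ((\d.(\e.((d e) e))) s)) u) w)
Step 3: (((((r (\f.(\g.(\h.((f h) (g h)))))) (\f.(\g.(\h.((f h) (g h)))))) (\e.((s e) e))) u) w)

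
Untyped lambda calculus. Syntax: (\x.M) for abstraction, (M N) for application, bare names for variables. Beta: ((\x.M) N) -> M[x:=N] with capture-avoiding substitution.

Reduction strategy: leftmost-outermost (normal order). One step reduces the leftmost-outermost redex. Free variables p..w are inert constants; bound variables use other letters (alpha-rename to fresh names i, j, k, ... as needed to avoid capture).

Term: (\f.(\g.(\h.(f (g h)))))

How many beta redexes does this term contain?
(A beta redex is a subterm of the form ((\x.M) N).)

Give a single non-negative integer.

Answer: 0

Derivation:
Term: (\f.(\g.(\h.(f (g h)))))
  (no redexes)
Total redexes: 0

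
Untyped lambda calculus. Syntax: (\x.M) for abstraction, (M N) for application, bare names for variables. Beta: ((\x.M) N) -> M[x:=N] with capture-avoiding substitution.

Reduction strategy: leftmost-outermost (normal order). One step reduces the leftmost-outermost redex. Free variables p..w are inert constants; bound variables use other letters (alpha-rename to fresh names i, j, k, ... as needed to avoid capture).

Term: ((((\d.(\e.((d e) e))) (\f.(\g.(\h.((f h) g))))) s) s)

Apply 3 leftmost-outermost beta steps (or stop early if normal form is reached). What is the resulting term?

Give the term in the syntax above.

Step 0: ((((\d.(\e.((d e) e))) (\f.(\g.(\h.((f h) g))))) s) s)
Step 1: (((\e.(((\f.(\g.(\h.((f h) g)))) e) e)) s) s)
Step 2: ((((\f.(\g.(\h.((f h) g)))) s) s) s)
Step 3: (((\g.(\h.((s h) g))) s) s)

Answer: (((\g.(\h.((s h) g))) s) s)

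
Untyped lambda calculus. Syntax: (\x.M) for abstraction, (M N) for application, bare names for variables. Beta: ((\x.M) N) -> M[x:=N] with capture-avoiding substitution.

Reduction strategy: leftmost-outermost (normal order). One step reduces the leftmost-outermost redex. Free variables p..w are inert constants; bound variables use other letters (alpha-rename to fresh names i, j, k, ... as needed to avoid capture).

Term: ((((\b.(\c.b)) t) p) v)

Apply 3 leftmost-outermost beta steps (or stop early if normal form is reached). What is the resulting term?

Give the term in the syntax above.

Answer: (t v)

Derivation:
Step 0: ((((\b.(\c.b)) t) p) v)
Step 1: (((\c.t) p) v)
Step 2: (t v)
Step 3: (normal form reached)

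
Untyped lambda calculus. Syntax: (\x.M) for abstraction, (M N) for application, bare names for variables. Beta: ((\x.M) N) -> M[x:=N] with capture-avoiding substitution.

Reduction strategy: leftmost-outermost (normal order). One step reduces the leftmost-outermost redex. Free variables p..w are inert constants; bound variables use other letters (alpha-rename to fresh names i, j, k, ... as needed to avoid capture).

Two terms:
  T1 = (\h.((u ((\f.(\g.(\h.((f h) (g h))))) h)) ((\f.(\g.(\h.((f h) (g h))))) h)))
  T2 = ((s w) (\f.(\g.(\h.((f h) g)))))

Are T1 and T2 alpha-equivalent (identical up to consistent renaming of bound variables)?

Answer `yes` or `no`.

Term 1: (\h.((u ((\f.(\g.(\h.((f h) (g h))))) h)) ((\f.(\g.(\h.((f h) (g h))))) h)))
Term 2: ((s w) (\f.(\g.(\h.((f h) g)))))
Alpha-equivalence: compare structure up to binder renaming.
Result: False

Answer: no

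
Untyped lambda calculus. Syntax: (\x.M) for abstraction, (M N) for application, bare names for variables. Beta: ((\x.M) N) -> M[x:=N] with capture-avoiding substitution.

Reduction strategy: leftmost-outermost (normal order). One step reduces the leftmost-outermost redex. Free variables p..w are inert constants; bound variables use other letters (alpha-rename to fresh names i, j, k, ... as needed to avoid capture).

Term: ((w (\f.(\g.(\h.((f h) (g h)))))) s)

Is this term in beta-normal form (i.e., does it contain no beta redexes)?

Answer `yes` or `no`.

Term: ((w (\f.(\g.(\h.((f h) (g h)))))) s)
No beta redexes found.

Answer: yes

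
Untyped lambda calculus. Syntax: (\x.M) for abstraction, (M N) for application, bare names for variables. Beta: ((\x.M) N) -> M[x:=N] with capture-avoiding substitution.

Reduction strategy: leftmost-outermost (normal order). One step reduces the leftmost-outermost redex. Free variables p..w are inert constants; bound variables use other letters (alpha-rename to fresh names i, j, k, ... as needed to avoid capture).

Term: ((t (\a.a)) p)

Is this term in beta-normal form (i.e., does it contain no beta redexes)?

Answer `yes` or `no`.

Term: ((t (\a.a)) p)
No beta redexes found.

Answer: yes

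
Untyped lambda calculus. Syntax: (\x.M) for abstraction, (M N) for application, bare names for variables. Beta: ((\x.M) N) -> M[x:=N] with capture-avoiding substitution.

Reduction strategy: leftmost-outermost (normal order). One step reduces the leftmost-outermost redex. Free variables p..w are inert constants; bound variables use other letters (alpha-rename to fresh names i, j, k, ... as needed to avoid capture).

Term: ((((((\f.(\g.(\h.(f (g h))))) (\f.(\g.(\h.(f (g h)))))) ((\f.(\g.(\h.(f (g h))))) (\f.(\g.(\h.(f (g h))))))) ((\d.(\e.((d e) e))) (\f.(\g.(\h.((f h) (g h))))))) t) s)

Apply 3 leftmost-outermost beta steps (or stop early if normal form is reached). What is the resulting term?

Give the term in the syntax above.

Step 0: ((((((\f.(\g.(\h.(f (g h))))) (\f.(\g.(\h.(f (g h)))))) ((\f.(\g.(\h.(f (g h))))) (\f.(\g.(\h.(f (g h))))))) ((\d.(\e.((d e) e))) (\f.(\g.(\h.((f h) (g h))))))) t) s)
Step 1: (((((\g.(\h.((\f.(\g.(\h.(f (g h))))) (g h)))) ((\f.(\g.(\h.(f (g h))))) (\f.(\g.(\h.(f (g h))))))) ((\d.(\e.((d e) e))) (\f.(\g.(\h.((f h) (g h))))))) t) s)
Step 2: ((((\h.((\f.(\g.(\h.(f (g h))))) (((\f.(\g.(\h.(f (g h))))) (\f.(\g.(\h.(f (g h)))))) h))) ((\d.(\e.((d e) e))) (\f.(\g.(\h.((f h) (g h))))))) t) s)
Step 3: ((((\f.(\g.(\h.(f (g h))))) (((\f.(\g.(\h.(f (g h))))) (\f.(\g.(\h.(f (g h)))))) ((\d.(\e.((d e) e))) (\f.(\g.(\h.((f h) (g h)))))))) t) s)

Answer: ((((\f.(\g.(\h.(f (g h))))) (((\f.(\g.(\h.(f (g h))))) (\f.(\g.(\h.(f (g h)))))) ((\d.(\e.((d e) e))) (\f.(\g.(\h.((f h) (g h)))))))) t) s)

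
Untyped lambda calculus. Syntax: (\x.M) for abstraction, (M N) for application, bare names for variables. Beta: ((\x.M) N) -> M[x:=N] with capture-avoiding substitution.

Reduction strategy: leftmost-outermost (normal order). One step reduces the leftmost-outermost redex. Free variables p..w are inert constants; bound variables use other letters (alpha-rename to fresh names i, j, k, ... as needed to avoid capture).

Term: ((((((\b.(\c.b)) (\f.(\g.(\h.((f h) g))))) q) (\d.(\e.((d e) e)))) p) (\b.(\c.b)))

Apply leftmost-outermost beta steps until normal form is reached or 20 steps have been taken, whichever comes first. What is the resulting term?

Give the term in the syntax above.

Step 0: ((((((\b.(\c.b)) (\f.(\g.(\h.((f h) g))))) q) (\d.(\e.((d e) e)))) p) (\b.(\c.b)))
Step 1: (((((\c.(\f.(\g.(\h.((f h) g))))) q) (\d.(\e.((d e) e)))) p) (\b.(\c.b)))
Step 2: ((((\f.(\g.(\h.((f h) g)))) (\d.(\e.((d e) e)))) p) (\b.(\c.b)))
Step 3: (((\g.(\h.(((\d.(\e.((d e) e))) h) g))) p) (\b.(\c.b)))
Step 4: ((\h.(((\d.(\e.((d e) e))) h) p)) (\b.(\c.b)))
Step 5: (((\d.(\e.((d e) e))) (\b.(\c.b))) p)
Step 6: ((\e.(((\b.(\c.b)) e) e)) p)
Step 7: (((\b.(\c.b)) p) p)
Step 8: ((\c.p) p)
Step 9: p

Answer: p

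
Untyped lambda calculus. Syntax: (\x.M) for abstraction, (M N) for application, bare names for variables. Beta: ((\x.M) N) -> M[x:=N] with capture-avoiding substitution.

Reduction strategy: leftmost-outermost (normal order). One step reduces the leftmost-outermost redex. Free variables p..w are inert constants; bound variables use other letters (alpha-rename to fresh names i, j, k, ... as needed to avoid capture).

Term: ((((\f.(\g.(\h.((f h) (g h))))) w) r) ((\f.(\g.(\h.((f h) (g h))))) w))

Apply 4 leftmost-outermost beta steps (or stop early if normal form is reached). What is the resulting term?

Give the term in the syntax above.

Answer: ((w (\g.(\h.((w h) (g h))))) (r ((\f.(\g.(\h.((f h) (g h))))) w)))

Derivation:
Step 0: ((((\f.(\g.(\h.((f h) (g h))))) w) r) ((\f.(\g.(\h.((f h) (g h))))) w))
Step 1: (((\g.(\h.((w h) (g h)))) r) ((\f.(\g.(\h.((f h) (g h))))) w))
Step 2: ((\h.((w h) (r h))) ((\f.(\g.(\h.((f h) (g h))))) w))
Step 3: ((w ((\f.(\g.(\h.((f h) (g h))))) w)) (r ((\f.(\g.(\h.((f h) (g h))))) w)))
Step 4: ((w (\g.(\h.((w h) (g h))))) (r ((\f.(\g.(\h.((f h) (g h))))) w)))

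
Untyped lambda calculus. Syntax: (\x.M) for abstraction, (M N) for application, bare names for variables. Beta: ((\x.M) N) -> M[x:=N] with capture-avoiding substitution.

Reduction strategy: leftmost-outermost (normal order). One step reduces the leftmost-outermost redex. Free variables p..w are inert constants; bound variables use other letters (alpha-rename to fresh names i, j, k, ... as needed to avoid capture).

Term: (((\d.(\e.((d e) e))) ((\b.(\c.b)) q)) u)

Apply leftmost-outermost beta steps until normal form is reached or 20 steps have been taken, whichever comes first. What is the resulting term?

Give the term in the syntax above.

Answer: (q u)

Derivation:
Step 0: (((\d.(\e.((d e) e))) ((\b.(\c.b)) q)) u)
Step 1: ((\e.((((\b.(\c.b)) q) e) e)) u)
Step 2: ((((\b.(\c.b)) q) u) u)
Step 3: (((\c.q) u) u)
Step 4: (q u)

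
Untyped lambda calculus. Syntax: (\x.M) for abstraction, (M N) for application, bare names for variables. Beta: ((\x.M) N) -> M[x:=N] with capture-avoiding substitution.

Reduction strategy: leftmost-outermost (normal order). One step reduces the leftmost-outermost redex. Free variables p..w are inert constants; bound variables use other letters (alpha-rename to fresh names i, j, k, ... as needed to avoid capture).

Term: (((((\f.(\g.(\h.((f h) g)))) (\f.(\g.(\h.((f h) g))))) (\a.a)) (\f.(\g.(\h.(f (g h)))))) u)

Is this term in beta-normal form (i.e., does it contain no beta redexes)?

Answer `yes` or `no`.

Term: (((((\f.(\g.(\h.((f h) g)))) (\f.(\g.(\h.((f h) g))))) (\a.a)) (\f.(\g.(\h.(f (g h)))))) u)
Found 1 beta redex(es).

Answer: no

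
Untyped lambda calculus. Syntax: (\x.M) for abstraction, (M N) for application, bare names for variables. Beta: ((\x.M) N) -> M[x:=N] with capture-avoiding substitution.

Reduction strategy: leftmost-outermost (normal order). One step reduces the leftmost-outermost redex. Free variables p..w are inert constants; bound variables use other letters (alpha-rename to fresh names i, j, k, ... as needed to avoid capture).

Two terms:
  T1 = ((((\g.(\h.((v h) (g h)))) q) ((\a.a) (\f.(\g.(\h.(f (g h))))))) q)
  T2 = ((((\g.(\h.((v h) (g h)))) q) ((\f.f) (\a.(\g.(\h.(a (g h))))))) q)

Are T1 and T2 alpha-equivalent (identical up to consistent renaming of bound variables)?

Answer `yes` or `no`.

Term 1: ((((\g.(\h.((v h) (g h)))) q) ((\a.a) (\f.(\g.(\h.(f (g h))))))) q)
Term 2: ((((\g.(\h.((v h) (g h)))) q) ((\f.f) (\a.(\g.(\h.(a (g h))))))) q)
Alpha-equivalence: compare structure up to binder renaming.
Result: True

Answer: yes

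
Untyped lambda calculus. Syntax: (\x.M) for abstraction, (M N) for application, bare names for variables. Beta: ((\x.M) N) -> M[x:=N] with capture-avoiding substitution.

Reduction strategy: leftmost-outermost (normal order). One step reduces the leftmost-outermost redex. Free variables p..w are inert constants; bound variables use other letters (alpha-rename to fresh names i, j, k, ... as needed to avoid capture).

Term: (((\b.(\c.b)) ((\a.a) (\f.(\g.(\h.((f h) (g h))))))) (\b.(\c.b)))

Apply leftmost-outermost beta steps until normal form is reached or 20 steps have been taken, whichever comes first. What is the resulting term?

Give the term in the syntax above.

Answer: (\f.(\g.(\h.((f h) (g h)))))

Derivation:
Step 0: (((\b.(\c.b)) ((\a.a) (\f.(\g.(\h.((f h) (g h))))))) (\b.(\c.b)))
Step 1: ((\c.((\a.a) (\f.(\g.(\h.((f h) (g h))))))) (\b.(\c.b)))
Step 2: ((\a.a) (\f.(\g.(\h.((f h) (g h))))))
Step 3: (\f.(\g.(\h.((f h) (g h)))))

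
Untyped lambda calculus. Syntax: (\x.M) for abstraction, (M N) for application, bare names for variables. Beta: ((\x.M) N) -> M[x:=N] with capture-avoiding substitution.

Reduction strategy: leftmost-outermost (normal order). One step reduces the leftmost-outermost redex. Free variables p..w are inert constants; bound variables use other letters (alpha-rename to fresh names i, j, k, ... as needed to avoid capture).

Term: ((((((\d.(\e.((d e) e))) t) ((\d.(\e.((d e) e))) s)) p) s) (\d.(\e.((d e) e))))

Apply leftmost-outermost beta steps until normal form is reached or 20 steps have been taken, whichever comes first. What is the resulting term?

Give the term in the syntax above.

Answer: (((((t (\e.((s e) e))) (\e.((s e) e))) p) s) (\d.(\e.((d e) e))))

Derivation:
Step 0: ((((((\d.(\e.((d e) e))) t) ((\d.(\e.((d e) e))) s)) p) s) (\d.(\e.((d e) e))))
Step 1: (((((\e.((t e) e)) ((\d.(\e.((d e) e))) s)) p) s) (\d.(\e.((d e) e))))
Step 2: (((((t ((\d.(\e.((d e) e))) s)) ((\d.(\e.((d e) e))) s)) p) s) (\d.(\e.((d e) e))))
Step 3: (((((t (\e.((s e) e))) ((\d.(\e.((d e) e))) s)) p) s) (\d.(\e.((d e) e))))
Step 4: (((((t (\e.((s e) e))) (\e.((s e) e))) p) s) (\d.(\e.((d e) e))))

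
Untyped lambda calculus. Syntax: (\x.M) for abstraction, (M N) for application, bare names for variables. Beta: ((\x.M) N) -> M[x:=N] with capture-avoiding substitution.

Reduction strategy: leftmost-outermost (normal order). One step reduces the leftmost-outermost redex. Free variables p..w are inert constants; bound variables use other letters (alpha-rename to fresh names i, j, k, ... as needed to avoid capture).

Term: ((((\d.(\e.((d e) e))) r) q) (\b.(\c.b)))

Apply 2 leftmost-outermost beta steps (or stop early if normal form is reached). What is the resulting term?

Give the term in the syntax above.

Answer: (((r q) q) (\b.(\c.b)))

Derivation:
Step 0: ((((\d.(\e.((d e) e))) r) q) (\b.(\c.b)))
Step 1: (((\e.((r e) e)) q) (\b.(\c.b)))
Step 2: (((r q) q) (\b.(\c.b)))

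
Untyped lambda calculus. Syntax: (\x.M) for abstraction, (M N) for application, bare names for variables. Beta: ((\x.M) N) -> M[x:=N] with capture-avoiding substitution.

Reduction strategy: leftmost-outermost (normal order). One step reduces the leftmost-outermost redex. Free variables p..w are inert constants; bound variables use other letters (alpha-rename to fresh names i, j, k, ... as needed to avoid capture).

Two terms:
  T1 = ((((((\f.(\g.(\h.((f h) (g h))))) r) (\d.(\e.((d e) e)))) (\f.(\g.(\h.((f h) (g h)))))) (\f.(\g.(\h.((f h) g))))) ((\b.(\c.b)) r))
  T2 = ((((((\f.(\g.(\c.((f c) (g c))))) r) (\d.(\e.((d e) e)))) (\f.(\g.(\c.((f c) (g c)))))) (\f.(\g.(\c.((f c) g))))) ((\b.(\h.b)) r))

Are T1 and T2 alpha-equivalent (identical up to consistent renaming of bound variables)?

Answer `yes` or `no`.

Answer: yes

Derivation:
Term 1: ((((((\f.(\g.(\h.((f h) (g h))))) r) (\d.(\e.((d e) e)))) (\f.(\g.(\h.((f h) (g h)))))) (\f.(\g.(\h.((f h) g))))) ((\b.(\c.b)) r))
Term 2: ((((((\f.(\g.(\c.((f c) (g c))))) r) (\d.(\e.((d e) e)))) (\f.(\g.(\c.((f c) (g c)))))) (\f.(\g.(\c.((f c) g))))) ((\b.(\h.b)) r))
Alpha-equivalence: compare structure up to binder renaming.
Result: True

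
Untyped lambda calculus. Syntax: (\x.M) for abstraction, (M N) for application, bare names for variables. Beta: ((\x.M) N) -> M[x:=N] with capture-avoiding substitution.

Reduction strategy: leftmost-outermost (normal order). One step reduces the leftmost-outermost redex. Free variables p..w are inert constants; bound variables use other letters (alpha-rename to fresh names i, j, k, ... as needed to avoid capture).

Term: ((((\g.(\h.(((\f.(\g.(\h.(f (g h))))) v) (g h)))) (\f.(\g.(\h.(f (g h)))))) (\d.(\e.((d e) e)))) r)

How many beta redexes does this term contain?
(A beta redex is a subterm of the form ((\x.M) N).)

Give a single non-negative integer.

Term: ((((\g.(\h.(((\f.(\g.(\h.(f (g h))))) v) (g h)))) (\f.(\g.(\h.(f (g h)))))) (\d.(\e.((d e) e)))) r)
  Redex: ((\g.(\h.(((\f.(\g.(\h.(f (g h))))) v) (g h)))) (\f.(\g.(\h.(f (g h))))))
  Redex: ((\f.(\g.(\h.(f (g h))))) v)
Total redexes: 2

Answer: 2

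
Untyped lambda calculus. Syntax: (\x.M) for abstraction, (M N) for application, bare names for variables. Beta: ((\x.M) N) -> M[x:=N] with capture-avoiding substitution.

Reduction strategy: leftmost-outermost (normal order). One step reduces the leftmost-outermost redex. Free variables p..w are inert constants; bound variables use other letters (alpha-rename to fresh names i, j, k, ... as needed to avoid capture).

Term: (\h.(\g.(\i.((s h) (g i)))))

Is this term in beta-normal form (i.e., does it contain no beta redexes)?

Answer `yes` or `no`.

Answer: yes

Derivation:
Term: (\h.(\g.(\i.((s h) (g i)))))
No beta redexes found.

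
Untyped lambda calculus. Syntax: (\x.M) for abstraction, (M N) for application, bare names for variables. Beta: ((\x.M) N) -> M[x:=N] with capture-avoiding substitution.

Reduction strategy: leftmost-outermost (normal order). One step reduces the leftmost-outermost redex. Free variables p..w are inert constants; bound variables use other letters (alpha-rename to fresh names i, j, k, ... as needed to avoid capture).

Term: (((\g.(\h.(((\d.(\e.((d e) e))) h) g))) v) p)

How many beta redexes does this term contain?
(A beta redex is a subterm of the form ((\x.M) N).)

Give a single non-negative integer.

Answer: 2

Derivation:
Term: (((\g.(\h.(((\d.(\e.((d e) e))) h) g))) v) p)
  Redex: ((\g.(\h.(((\d.(\e.((d e) e))) h) g))) v)
  Redex: ((\d.(\e.((d e) e))) h)
Total redexes: 2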